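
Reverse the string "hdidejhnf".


Input: hdidejhnf
Reading characters right to left:
  Position 8: 'f'
  Position 7: 'n'
  Position 6: 'h'
  Position 5: 'j'
  Position 4: 'e'
  Position 3: 'd'
  Position 2: 'i'
  Position 1: 'd'
  Position 0: 'h'
Reversed: fnhjedidh

fnhjedidh


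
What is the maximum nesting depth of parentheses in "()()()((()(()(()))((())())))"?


Input: "()()()((()(()(()))((())())))"
Tracking depth:
  Position 0 '(': depth becomes 1
  Position 1 ')': depth becomes 0
  Position 2 '(': depth becomes 1
  Position 3 ')': depth becomes 0
  Position 4 '(': depth becomes 1
  Position 5 ')': depth becomes 0
  Position 6 '(': depth becomes 1
  Position 7 '(': depth becomes 2
  Position 8 '(': depth becomes 3
  Position 9 ')': depth becomes 2
  Position 10 '(': depth becomes 3
  Position 11 '(': depth becomes 4
  Position 12 ')': depth becomes 3
  Position 13 '(': depth becomes 4
  Position 14 '(': depth becomes 5
  Position 15 ')': depth becomes 4
  Position 16 ')': depth becomes 3
  Position 17 ')': depth becomes 2
  Position 18 '(': depth becomes 3
  Position 19 '(': depth becomes 4
  Position 20 '(': depth becomes 5
  Position 21 ')': depth becomes 4
  Position 22 ')': depth becomes 3
  Position 23 '(': depth becomes 4
  Position 24 ')': depth becomes 3
  Position 25 ')': depth becomes 2
  Position 26 ')': depth becomes 1
  Position 27 ')': depth becomes 0
Maximum depth reached: 5

5


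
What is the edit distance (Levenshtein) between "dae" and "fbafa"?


Computing edit distance: "dae" -> "fbafa"
DP table:
           f    b    a    f    a
      0    1    2    3    4    5
  d   1    1    2    3    4    5
  a   2    2    2    2    3    4
  e   3    3    3    3    3    4
Edit distance = dp[3][5] = 4

4


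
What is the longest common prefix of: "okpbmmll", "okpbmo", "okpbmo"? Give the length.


Words: okpbmmll, okpbmo, okpbmo
  Position 0: all 'o' => match
  Position 1: all 'k' => match
  Position 2: all 'p' => match
  Position 3: all 'b' => match
  Position 4: all 'm' => match
  Position 5: ('m', 'o', 'o') => mismatch, stop
LCP = "okpbm" (length 5)

5


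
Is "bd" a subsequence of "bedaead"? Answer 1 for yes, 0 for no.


Check if "bd" is a subsequence of "bedaead"
Greedy scan:
  Position 0 ('b'): matches sub[0] = 'b'
  Position 1 ('e'): no match needed
  Position 2 ('d'): matches sub[1] = 'd'
  Position 3 ('a'): no match needed
  Position 4 ('e'): no match needed
  Position 5 ('a'): no match needed
  Position 6 ('d'): no match needed
All 2 characters matched => is a subsequence

1


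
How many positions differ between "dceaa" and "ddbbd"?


Comparing "dceaa" and "ddbbd" position by position:
  Position 0: 'd' vs 'd' => same
  Position 1: 'c' vs 'd' => DIFFER
  Position 2: 'e' vs 'b' => DIFFER
  Position 3: 'a' vs 'b' => DIFFER
  Position 4: 'a' vs 'd' => DIFFER
Positions that differ: 4

4


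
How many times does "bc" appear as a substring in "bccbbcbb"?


Searching for "bc" in "bccbbcbb"
Scanning each position:
  Position 0: "bc" => MATCH
  Position 1: "cc" => no
  Position 2: "cb" => no
  Position 3: "bb" => no
  Position 4: "bc" => MATCH
  Position 5: "cb" => no
  Position 6: "bb" => no
Total occurrences: 2

2


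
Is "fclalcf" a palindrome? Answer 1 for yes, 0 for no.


Input: fclalcf
Reversed: fclalcf
  Compare pos 0 ('f') with pos 6 ('f'): match
  Compare pos 1 ('c') with pos 5 ('c'): match
  Compare pos 2 ('l') with pos 4 ('l'): match
Result: palindrome

1


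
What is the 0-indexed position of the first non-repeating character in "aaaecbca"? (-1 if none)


Input: aaaecbca
Character frequencies:
  'a': 4
  'b': 1
  'c': 2
  'e': 1
Scanning left to right for freq == 1:
  Position 0 ('a'): freq=4, skip
  Position 1 ('a'): freq=4, skip
  Position 2 ('a'): freq=4, skip
  Position 3 ('e'): unique! => answer = 3

3


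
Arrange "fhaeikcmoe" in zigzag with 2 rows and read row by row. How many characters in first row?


Zigzag "fhaeikcmoe" into 2 rows:
Placing characters:
  'f' => row 0
  'h' => row 1
  'a' => row 0
  'e' => row 1
  'i' => row 0
  'k' => row 1
  'c' => row 0
  'm' => row 1
  'o' => row 0
  'e' => row 1
Rows:
  Row 0: "faico"
  Row 1: "hekme"
First row length: 5

5


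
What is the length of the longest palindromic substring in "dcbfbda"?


Input: "dcbfbda"
Checking substrings for palindromes:
  [2:5] "bfb" (len 3) => palindrome
Longest palindromic substring: "bfb" with length 3

3


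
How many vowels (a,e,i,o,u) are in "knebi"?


Input: knebi
Checking each character:
  'k' at position 0: consonant
  'n' at position 1: consonant
  'e' at position 2: vowel (running total: 1)
  'b' at position 3: consonant
  'i' at position 4: vowel (running total: 2)
Total vowels: 2

2


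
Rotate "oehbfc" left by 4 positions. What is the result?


Input: "oehbfc", rotate left by 4
First 4 characters: "oehb"
Remaining characters: "fc"
Concatenate remaining + first: "fc" + "oehb" = "fcoehb"

fcoehb


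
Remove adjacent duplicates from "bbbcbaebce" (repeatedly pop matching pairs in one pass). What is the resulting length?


Input: bbbcbaebce
Stack-based adjacent duplicate removal:
  Read 'b': push. Stack: b
  Read 'b': matches stack top 'b' => pop. Stack: (empty)
  Read 'b': push. Stack: b
  Read 'c': push. Stack: bc
  Read 'b': push. Stack: bcb
  Read 'a': push. Stack: bcba
  Read 'e': push. Stack: bcbae
  Read 'b': push. Stack: bcbaeb
  Read 'c': push. Stack: bcbaebc
  Read 'e': push. Stack: bcbaebce
Final stack: "bcbaebce" (length 8)

8


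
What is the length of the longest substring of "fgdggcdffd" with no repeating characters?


Input: "fgdggcdffd"
Sliding window (track last position of each char):
  Position 0 ('f'): window [0,0] length 1 -- new best
  Position 1 ('g'): window [0,1] length 2 -- new best
  Position 2 ('d'): window [0,2] length 3 -- new best
  Position 3 ('g'): repeat (last at 1), move window start to 2
  Position 3 ('g'): window [2,3] length 2
  Position 4 ('g'): repeat (last at 3), move window start to 4
  Position 4 ('g'): window [4,4] length 1
  Position 5 ('c'): window [4,5] length 2
  Position 6 ('d'): window [4,6] length 3
  Position 7 ('f'): window [4,7] length 4 -- new best
  Position 8 ('f'): repeat (last at 7), move window start to 8
  Position 8 ('f'): window [8,8] length 1
  Position 9 ('d'): window [8,9] length 2
Longest substring with no repeats: "gcdf" with length 4

4


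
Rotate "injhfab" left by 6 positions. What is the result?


Input: "injhfab", rotate left by 6
First 6 characters: "injhfa"
Remaining characters: "b"
Concatenate remaining + first: "b" + "injhfa" = "binjhfa"

binjhfa


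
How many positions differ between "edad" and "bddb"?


Comparing "edad" and "bddb" position by position:
  Position 0: 'e' vs 'b' => DIFFER
  Position 1: 'd' vs 'd' => same
  Position 2: 'a' vs 'd' => DIFFER
  Position 3: 'd' vs 'b' => DIFFER
Positions that differ: 3

3


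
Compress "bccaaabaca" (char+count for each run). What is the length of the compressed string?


Input: bccaaabaca
Runs:
  'b' x 1 => "b1"
  'c' x 2 => "c2"
  'a' x 3 => "a3"
  'b' x 1 => "b1"
  'a' x 1 => "a1"
  'c' x 1 => "c1"
  'a' x 1 => "a1"
Compressed: "b1c2a3b1a1c1a1"
Compressed length: 14

14


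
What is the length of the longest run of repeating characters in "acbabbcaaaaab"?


Input: "acbabbcaaaaab"
Scanning for longest run:
  Position 1 ('c'): new char, reset run to 1
  Position 2 ('b'): new char, reset run to 1
  Position 3 ('a'): new char, reset run to 1
  Position 4 ('b'): new char, reset run to 1
  Position 5 ('b'): continues run of 'b', length=2
  Position 6 ('c'): new char, reset run to 1
  Position 7 ('a'): new char, reset run to 1
  Position 8 ('a'): continues run of 'a', length=2
  Position 9 ('a'): continues run of 'a', length=3
  Position 10 ('a'): continues run of 'a', length=4
  Position 11 ('a'): continues run of 'a', length=5
  Position 12 ('b'): new char, reset run to 1
Longest run: 'a' with length 5

5


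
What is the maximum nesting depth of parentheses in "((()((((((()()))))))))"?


Input: "((()((((((()()))))))))"
Tracking depth:
  Position 0 '(': depth becomes 1
  Position 1 '(': depth becomes 2
  Position 2 '(': depth becomes 3
  Position 3 ')': depth becomes 2
  Position 4 '(': depth becomes 3
  Position 5 '(': depth becomes 4
  Position 6 '(': depth becomes 5
  Position 7 '(': depth becomes 6
  Position 8 '(': depth becomes 7
  Position 9 '(': depth becomes 8
  Position 10 '(': depth becomes 9
  Position 11 ')': depth becomes 8
  Position 12 '(': depth becomes 9
  Position 13 ')': depth becomes 8
  Position 14 ')': depth becomes 7
  Position 15 ')': depth becomes 6
  Position 16 ')': depth becomes 5
  Position 17 ')': depth becomes 4
  Position 18 ')': depth becomes 3
  Position 19 ')': depth becomes 2
  Position 20 ')': depth becomes 1
  Position 21 ')': depth becomes 0
Maximum depth reached: 9

9


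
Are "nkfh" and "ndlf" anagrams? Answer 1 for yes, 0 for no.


Strings: "nkfh", "ndlf"
Sorted first:  fhkn
Sorted second: dfln
Differ at position 0: 'f' vs 'd' => not anagrams

0


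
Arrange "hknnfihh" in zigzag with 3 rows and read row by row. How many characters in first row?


Zigzag "hknnfihh" into 3 rows:
Placing characters:
  'h' => row 0
  'k' => row 1
  'n' => row 2
  'n' => row 1
  'f' => row 0
  'i' => row 1
  'h' => row 2
  'h' => row 1
Rows:
  Row 0: "hf"
  Row 1: "knih"
  Row 2: "nh"
First row length: 2

2


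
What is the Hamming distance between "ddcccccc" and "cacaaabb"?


Comparing "ddcccccc" and "cacaaabb" position by position:
  Position 0: 'd' vs 'c' => differ
  Position 1: 'd' vs 'a' => differ
  Position 2: 'c' vs 'c' => same
  Position 3: 'c' vs 'a' => differ
  Position 4: 'c' vs 'a' => differ
  Position 5: 'c' vs 'a' => differ
  Position 6: 'c' vs 'b' => differ
  Position 7: 'c' vs 'b' => differ
Total differences (Hamming distance): 7

7


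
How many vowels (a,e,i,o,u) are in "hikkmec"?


Input: hikkmec
Checking each character:
  'h' at position 0: consonant
  'i' at position 1: vowel (running total: 1)
  'k' at position 2: consonant
  'k' at position 3: consonant
  'm' at position 4: consonant
  'e' at position 5: vowel (running total: 2)
  'c' at position 6: consonant
Total vowels: 2

2


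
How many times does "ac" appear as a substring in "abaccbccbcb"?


Searching for "ac" in "abaccbccbcb"
Scanning each position:
  Position 0: "ab" => no
  Position 1: "ba" => no
  Position 2: "ac" => MATCH
  Position 3: "cc" => no
  Position 4: "cb" => no
  Position 5: "bc" => no
  Position 6: "cc" => no
  Position 7: "cb" => no
  Position 8: "bc" => no
  Position 9: "cb" => no
Total occurrences: 1

1


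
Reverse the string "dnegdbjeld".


Input: dnegdbjeld
Reading characters right to left:
  Position 9: 'd'
  Position 8: 'l'
  Position 7: 'e'
  Position 6: 'j'
  Position 5: 'b'
  Position 4: 'd'
  Position 3: 'g'
  Position 2: 'e'
  Position 1: 'n'
  Position 0: 'd'
Reversed: dlejbdgend

dlejbdgend


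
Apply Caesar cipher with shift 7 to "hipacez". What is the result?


Caesar cipher: shift "hipacez" by 7
  'h' (pos 7) + 7 = pos 14 = 'o'
  'i' (pos 8) + 7 = pos 15 = 'p'
  'p' (pos 15) + 7 = pos 22 = 'w'
  'a' (pos 0) + 7 = pos 7 = 'h'
  'c' (pos 2) + 7 = pos 9 = 'j'
  'e' (pos 4) + 7 = pos 11 = 'l'
  'z' (pos 25) + 7 = pos 6 = 'g'
Result: opwhjlg

opwhjlg


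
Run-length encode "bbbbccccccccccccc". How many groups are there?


Input: bbbbccccccccccccc
Scanning for consecutive runs:
  Group 1: 'b' x 4 (positions 0-3)
  Group 2: 'c' x 13 (positions 4-16)
Total groups: 2

2


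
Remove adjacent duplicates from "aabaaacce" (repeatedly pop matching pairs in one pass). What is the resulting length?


Input: aabaaacce
Stack-based adjacent duplicate removal:
  Read 'a': push. Stack: a
  Read 'a': matches stack top 'a' => pop. Stack: (empty)
  Read 'b': push. Stack: b
  Read 'a': push. Stack: ba
  Read 'a': matches stack top 'a' => pop. Stack: b
  Read 'a': push. Stack: ba
  Read 'c': push. Stack: bac
  Read 'c': matches stack top 'c' => pop. Stack: ba
  Read 'e': push. Stack: bae
Final stack: "bae" (length 3)

3


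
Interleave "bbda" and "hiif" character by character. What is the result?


Interleaving "bbda" and "hiif":
  Position 0: 'b' from first, 'h' from second => "bh"
  Position 1: 'b' from first, 'i' from second => "bi"
  Position 2: 'd' from first, 'i' from second => "di"
  Position 3: 'a' from first, 'f' from second => "af"
Result: bhbidiaf

bhbidiaf


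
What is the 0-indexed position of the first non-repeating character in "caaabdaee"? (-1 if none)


Input: caaabdaee
Character frequencies:
  'a': 4
  'b': 1
  'c': 1
  'd': 1
  'e': 2
Scanning left to right for freq == 1:
  Position 0 ('c'): unique! => answer = 0

0


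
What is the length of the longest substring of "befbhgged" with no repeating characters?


Input: "befbhgged"
Sliding window (track last position of each char):
  Position 0 ('b'): window [0,0] length 1 -- new best
  Position 1 ('e'): window [0,1] length 2 -- new best
  Position 2 ('f'): window [0,2] length 3 -- new best
  Position 3 ('b'): repeat (last at 0), move window start to 1
  Position 3 ('b'): window [1,3] length 3
  Position 4 ('h'): window [1,4] length 4 -- new best
  Position 5 ('g'): window [1,5] length 5 -- new best
  Position 6 ('g'): repeat (last at 5), move window start to 6
  Position 6 ('g'): window [6,6] length 1
  Position 7 ('e'): window [6,7] length 2
  Position 8 ('d'): window [6,8] length 3
Longest substring with no repeats: "efbhg" with length 5

5


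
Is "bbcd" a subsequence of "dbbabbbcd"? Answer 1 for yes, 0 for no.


Check if "bbcd" is a subsequence of "dbbabbbcd"
Greedy scan:
  Position 0 ('d'): no match needed
  Position 1 ('b'): matches sub[0] = 'b'
  Position 2 ('b'): matches sub[1] = 'b'
  Position 3 ('a'): no match needed
  Position 4 ('b'): no match needed
  Position 5 ('b'): no match needed
  Position 6 ('b'): no match needed
  Position 7 ('c'): matches sub[2] = 'c'
  Position 8 ('d'): matches sub[3] = 'd'
All 4 characters matched => is a subsequence

1


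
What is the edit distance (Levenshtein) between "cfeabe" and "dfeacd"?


Computing edit distance: "cfeabe" -> "dfeacd"
DP table:
           d    f    e    a    c    d
      0    1    2    3    4    5    6
  c   1    1    2    3    4    4    5
  f   2    2    1    2    3    4    5
  e   3    3    2    1    2    3    4
  a   4    4    3    2    1    2    3
  b   5    5    4    3    2    2    3
  e   6    6    5    4    3    3    3
Edit distance = dp[6][6] = 3

3


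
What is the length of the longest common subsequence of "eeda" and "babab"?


LCS of "eeda" and "babab"
DP table:
           b    a    b    a    b
      0    0    0    0    0    0
  e   0    0    0    0    0    0
  e   0    0    0    0    0    0
  d   0    0    0    0    0    0
  a   0    0    1    1    1    1
LCS length = dp[4][5] = 1

1


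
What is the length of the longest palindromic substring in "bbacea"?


Input: "bbacea"
Checking substrings for palindromes:
  [0:2] "bb" (len 2) => palindrome
Longest palindromic substring: "bb" with length 2

2


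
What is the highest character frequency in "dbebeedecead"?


Input: dbebeedecead
Character counts:
  'a': 1
  'b': 2
  'c': 1
  'd': 3
  'e': 5
Maximum frequency: 5

5


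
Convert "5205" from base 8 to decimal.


Input: "5205" in base 8
Positional expansion:
  Digit '5' (value 5) x 8^3 = 2560
  Digit '2' (value 2) x 8^2 = 128
  Digit '0' (value 0) x 8^1 = 0
  Digit '5' (value 5) x 8^0 = 5
Sum = 2693

2693


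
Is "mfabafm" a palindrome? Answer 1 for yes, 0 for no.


Input: mfabafm
Reversed: mfabafm
  Compare pos 0 ('m') with pos 6 ('m'): match
  Compare pos 1 ('f') with pos 5 ('f'): match
  Compare pos 2 ('a') with pos 4 ('a'): match
Result: palindrome

1


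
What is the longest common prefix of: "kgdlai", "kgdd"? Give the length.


Words: kgdlai, kgdd
  Position 0: all 'k' => match
  Position 1: all 'g' => match
  Position 2: all 'd' => match
  Position 3: ('l', 'd') => mismatch, stop
LCP = "kgd" (length 3)

3


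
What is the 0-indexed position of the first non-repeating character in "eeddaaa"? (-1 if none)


Input: eeddaaa
Character frequencies:
  'a': 3
  'd': 2
  'e': 2
Scanning left to right for freq == 1:
  Position 0 ('e'): freq=2, skip
  Position 1 ('e'): freq=2, skip
  Position 2 ('d'): freq=2, skip
  Position 3 ('d'): freq=2, skip
  Position 4 ('a'): freq=3, skip
  Position 5 ('a'): freq=3, skip
  Position 6 ('a'): freq=3, skip
  No unique character found => answer = -1

-1


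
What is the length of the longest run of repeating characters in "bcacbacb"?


Input: "bcacbacb"
Scanning for longest run:
  Position 1 ('c'): new char, reset run to 1
  Position 2 ('a'): new char, reset run to 1
  Position 3 ('c'): new char, reset run to 1
  Position 4 ('b'): new char, reset run to 1
  Position 5 ('a'): new char, reset run to 1
  Position 6 ('c'): new char, reset run to 1
  Position 7 ('b'): new char, reset run to 1
Longest run: 'b' with length 1

1


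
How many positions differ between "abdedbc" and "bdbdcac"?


Comparing "abdedbc" and "bdbdcac" position by position:
  Position 0: 'a' vs 'b' => DIFFER
  Position 1: 'b' vs 'd' => DIFFER
  Position 2: 'd' vs 'b' => DIFFER
  Position 3: 'e' vs 'd' => DIFFER
  Position 4: 'd' vs 'c' => DIFFER
  Position 5: 'b' vs 'a' => DIFFER
  Position 6: 'c' vs 'c' => same
Positions that differ: 6

6


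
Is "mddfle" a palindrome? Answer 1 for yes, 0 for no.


Input: mddfle
Reversed: elfddm
  Compare pos 0 ('m') with pos 5 ('e'): MISMATCH
  Compare pos 1 ('d') with pos 4 ('l'): MISMATCH
  Compare pos 2 ('d') with pos 3 ('f'): MISMATCH
Result: not a palindrome

0


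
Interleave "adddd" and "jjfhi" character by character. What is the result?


Interleaving "adddd" and "jjfhi":
  Position 0: 'a' from first, 'j' from second => "aj"
  Position 1: 'd' from first, 'j' from second => "dj"
  Position 2: 'd' from first, 'f' from second => "df"
  Position 3: 'd' from first, 'h' from second => "dh"
  Position 4: 'd' from first, 'i' from second => "di"
Result: ajdjdfdhdi

ajdjdfdhdi


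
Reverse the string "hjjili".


Input: hjjili
Reading characters right to left:
  Position 5: 'i'
  Position 4: 'l'
  Position 3: 'i'
  Position 2: 'j'
  Position 1: 'j'
  Position 0: 'h'
Reversed: ilijjh

ilijjh


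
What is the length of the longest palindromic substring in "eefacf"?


Input: "eefacf"
Checking substrings for palindromes:
  [0:2] "ee" (len 2) => palindrome
Longest palindromic substring: "ee" with length 2

2


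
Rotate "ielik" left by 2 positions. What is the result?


Input: "ielik", rotate left by 2
First 2 characters: "ie"
Remaining characters: "lik"
Concatenate remaining + first: "lik" + "ie" = "likie"

likie


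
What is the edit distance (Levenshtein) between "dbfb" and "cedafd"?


Computing edit distance: "dbfb" -> "cedafd"
DP table:
           c    e    d    a    f    d
      0    1    2    3    4    5    6
  d   1    1    2    2    3    4    5
  b   2    2    2    3    3    4    5
  f   3    3    3    3    4    3    4
  b   4    4    4    4    4    4    4
Edit distance = dp[4][6] = 4

4


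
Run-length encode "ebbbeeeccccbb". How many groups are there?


Input: ebbbeeeccccbb
Scanning for consecutive runs:
  Group 1: 'e' x 1 (positions 0-0)
  Group 2: 'b' x 3 (positions 1-3)
  Group 3: 'e' x 3 (positions 4-6)
  Group 4: 'c' x 4 (positions 7-10)
  Group 5: 'b' x 2 (positions 11-12)
Total groups: 5

5


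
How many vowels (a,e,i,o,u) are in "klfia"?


Input: klfia
Checking each character:
  'k' at position 0: consonant
  'l' at position 1: consonant
  'f' at position 2: consonant
  'i' at position 3: vowel (running total: 1)
  'a' at position 4: vowel (running total: 2)
Total vowels: 2

2


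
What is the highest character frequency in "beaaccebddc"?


Input: beaaccebddc
Character counts:
  'a': 2
  'b': 2
  'c': 3
  'd': 2
  'e': 2
Maximum frequency: 3

3


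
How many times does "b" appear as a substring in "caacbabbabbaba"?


Searching for "b" in "caacbabbabbaba"
Scanning each position:
  Position 0: "c" => no
  Position 1: "a" => no
  Position 2: "a" => no
  Position 3: "c" => no
  Position 4: "b" => MATCH
  Position 5: "a" => no
  Position 6: "b" => MATCH
  Position 7: "b" => MATCH
  Position 8: "a" => no
  Position 9: "b" => MATCH
  Position 10: "b" => MATCH
  Position 11: "a" => no
  Position 12: "b" => MATCH
  Position 13: "a" => no
Total occurrences: 6

6


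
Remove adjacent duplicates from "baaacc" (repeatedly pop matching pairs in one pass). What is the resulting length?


Input: baaacc
Stack-based adjacent duplicate removal:
  Read 'b': push. Stack: b
  Read 'a': push. Stack: ba
  Read 'a': matches stack top 'a' => pop. Stack: b
  Read 'a': push. Stack: ba
  Read 'c': push. Stack: bac
  Read 'c': matches stack top 'c' => pop. Stack: ba
Final stack: "ba" (length 2)

2


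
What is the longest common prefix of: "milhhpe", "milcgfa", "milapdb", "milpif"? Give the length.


Words: milhhpe, milcgfa, milapdb, milpif
  Position 0: all 'm' => match
  Position 1: all 'i' => match
  Position 2: all 'l' => match
  Position 3: ('h', 'c', 'a', 'p') => mismatch, stop
LCP = "mil" (length 3)

3


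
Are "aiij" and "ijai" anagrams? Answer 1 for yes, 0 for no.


Strings: "aiij", "ijai"
Sorted first:  aiij
Sorted second: aiij
Sorted forms match => anagrams

1


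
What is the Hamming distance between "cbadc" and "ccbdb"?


Comparing "cbadc" and "ccbdb" position by position:
  Position 0: 'c' vs 'c' => same
  Position 1: 'b' vs 'c' => differ
  Position 2: 'a' vs 'b' => differ
  Position 3: 'd' vs 'd' => same
  Position 4: 'c' vs 'b' => differ
Total differences (Hamming distance): 3

3


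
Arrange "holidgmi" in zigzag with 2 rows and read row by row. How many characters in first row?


Zigzag "holidgmi" into 2 rows:
Placing characters:
  'h' => row 0
  'o' => row 1
  'l' => row 0
  'i' => row 1
  'd' => row 0
  'g' => row 1
  'm' => row 0
  'i' => row 1
Rows:
  Row 0: "hldm"
  Row 1: "oigi"
First row length: 4

4


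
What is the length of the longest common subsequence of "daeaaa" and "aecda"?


LCS of "daeaaa" and "aecda"
DP table:
           a    e    c    d    a
      0    0    0    0    0    0
  d   0    0    0    0    1    1
  a   0    1    1    1    1    2
  e   0    1    2    2    2    2
  a   0    1    2    2    2    3
  a   0    1    2    2    2    3
  a   0    1    2    2    2    3
LCS length = dp[6][5] = 3

3


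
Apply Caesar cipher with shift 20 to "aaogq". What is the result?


Caesar cipher: shift "aaogq" by 20
  'a' (pos 0) + 20 = pos 20 = 'u'
  'a' (pos 0) + 20 = pos 20 = 'u'
  'o' (pos 14) + 20 = pos 8 = 'i'
  'g' (pos 6) + 20 = pos 0 = 'a'
  'q' (pos 16) + 20 = pos 10 = 'k'
Result: uuiak

uuiak


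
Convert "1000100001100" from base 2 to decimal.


Input: "1000100001100" in base 2
Positional expansion:
  Digit '1' (value 1) x 2^12 = 4096
  Digit '0' (value 0) x 2^11 = 0
  Digit '0' (value 0) x 2^10 = 0
  Digit '0' (value 0) x 2^9 = 0
  Digit '1' (value 1) x 2^8 = 256
  Digit '0' (value 0) x 2^7 = 0
  Digit '0' (value 0) x 2^6 = 0
  Digit '0' (value 0) x 2^5 = 0
  Digit '0' (value 0) x 2^4 = 0
  Digit '1' (value 1) x 2^3 = 8
  Digit '1' (value 1) x 2^2 = 4
  Digit '0' (value 0) x 2^1 = 0
  Digit '0' (value 0) x 2^0 = 0
Sum = 4364

4364


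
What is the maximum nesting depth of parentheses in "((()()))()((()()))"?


Input: "((()()))()((()()))"
Tracking depth:
  Position 0 '(': depth becomes 1
  Position 1 '(': depth becomes 2
  Position 2 '(': depth becomes 3
  Position 3 ')': depth becomes 2
  Position 4 '(': depth becomes 3
  Position 5 ')': depth becomes 2
  Position 6 ')': depth becomes 1
  Position 7 ')': depth becomes 0
  Position 8 '(': depth becomes 1
  Position 9 ')': depth becomes 0
  Position 10 '(': depth becomes 1
  Position 11 '(': depth becomes 2
  Position 12 '(': depth becomes 3
  Position 13 ')': depth becomes 2
  Position 14 '(': depth becomes 3
  Position 15 ')': depth becomes 2
  Position 16 ')': depth becomes 1
  Position 17 ')': depth becomes 0
Maximum depth reached: 3

3


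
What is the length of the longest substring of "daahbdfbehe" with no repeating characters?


Input: "daahbdfbehe"
Sliding window (track last position of each char):
  Position 0 ('d'): window [0,0] length 1 -- new best
  Position 1 ('a'): window [0,1] length 2 -- new best
  Position 2 ('a'): repeat (last at 1), move window start to 2
  Position 2 ('a'): window [2,2] length 1
  Position 3 ('h'): window [2,3] length 2
  Position 4 ('b'): window [2,4] length 3 -- new best
  Position 5 ('d'): window [2,5] length 4 -- new best
  Position 6 ('f'): window [2,6] length 5 -- new best
  Position 7 ('b'): repeat (last at 4), move window start to 5
  Position 7 ('b'): window [5,7] length 3
  Position 8 ('e'): window [5,8] length 4
  Position 9 ('h'): window [5,9] length 5
  Position 10 ('e'): repeat (last at 8), move window start to 9
  Position 10 ('e'): window [9,10] length 2
Longest substring with no repeats: "ahbdf" with length 5

5


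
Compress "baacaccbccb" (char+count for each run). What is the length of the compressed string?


Input: baacaccbccb
Runs:
  'b' x 1 => "b1"
  'a' x 2 => "a2"
  'c' x 1 => "c1"
  'a' x 1 => "a1"
  'c' x 2 => "c2"
  'b' x 1 => "b1"
  'c' x 2 => "c2"
  'b' x 1 => "b1"
Compressed: "b1a2c1a1c2b1c2b1"
Compressed length: 16

16


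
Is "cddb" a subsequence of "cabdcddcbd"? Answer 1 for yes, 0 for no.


Check if "cddb" is a subsequence of "cabdcddcbd"
Greedy scan:
  Position 0 ('c'): matches sub[0] = 'c'
  Position 1 ('a'): no match needed
  Position 2 ('b'): no match needed
  Position 3 ('d'): matches sub[1] = 'd'
  Position 4 ('c'): no match needed
  Position 5 ('d'): matches sub[2] = 'd'
  Position 6 ('d'): no match needed
  Position 7 ('c'): no match needed
  Position 8 ('b'): matches sub[3] = 'b'
  Position 9 ('d'): no match needed
All 4 characters matched => is a subsequence

1


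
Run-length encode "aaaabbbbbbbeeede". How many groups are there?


Input: aaaabbbbbbbeeede
Scanning for consecutive runs:
  Group 1: 'a' x 4 (positions 0-3)
  Group 2: 'b' x 7 (positions 4-10)
  Group 3: 'e' x 3 (positions 11-13)
  Group 4: 'd' x 1 (positions 14-14)
  Group 5: 'e' x 1 (positions 15-15)
Total groups: 5

5


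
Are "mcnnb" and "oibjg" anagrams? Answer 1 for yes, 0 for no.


Strings: "mcnnb", "oibjg"
Sorted first:  bcmnn
Sorted second: bgijo
Differ at position 1: 'c' vs 'g' => not anagrams

0


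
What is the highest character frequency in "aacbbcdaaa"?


Input: aacbbcdaaa
Character counts:
  'a': 5
  'b': 2
  'c': 2
  'd': 1
Maximum frequency: 5

5


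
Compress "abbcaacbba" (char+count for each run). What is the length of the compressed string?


Input: abbcaacbba
Runs:
  'a' x 1 => "a1"
  'b' x 2 => "b2"
  'c' x 1 => "c1"
  'a' x 2 => "a2"
  'c' x 1 => "c1"
  'b' x 2 => "b2"
  'a' x 1 => "a1"
Compressed: "a1b2c1a2c1b2a1"
Compressed length: 14

14


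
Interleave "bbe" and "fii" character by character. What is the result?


Interleaving "bbe" and "fii":
  Position 0: 'b' from first, 'f' from second => "bf"
  Position 1: 'b' from first, 'i' from second => "bi"
  Position 2: 'e' from first, 'i' from second => "ei"
Result: bfbiei

bfbiei


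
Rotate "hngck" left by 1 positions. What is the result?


Input: "hngck", rotate left by 1
First 1 characters: "h"
Remaining characters: "ngck"
Concatenate remaining + first: "ngck" + "h" = "ngckh"

ngckh


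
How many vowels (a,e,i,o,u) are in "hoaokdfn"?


Input: hoaokdfn
Checking each character:
  'h' at position 0: consonant
  'o' at position 1: vowel (running total: 1)
  'a' at position 2: vowel (running total: 2)
  'o' at position 3: vowel (running total: 3)
  'k' at position 4: consonant
  'd' at position 5: consonant
  'f' at position 6: consonant
  'n' at position 7: consonant
Total vowels: 3

3


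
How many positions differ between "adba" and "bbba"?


Comparing "adba" and "bbba" position by position:
  Position 0: 'a' vs 'b' => DIFFER
  Position 1: 'd' vs 'b' => DIFFER
  Position 2: 'b' vs 'b' => same
  Position 3: 'a' vs 'a' => same
Positions that differ: 2

2


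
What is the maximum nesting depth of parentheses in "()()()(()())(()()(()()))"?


Input: "()()()(()())(()()(()()))"
Tracking depth:
  Position 0 '(': depth becomes 1
  Position 1 ')': depth becomes 0
  Position 2 '(': depth becomes 1
  Position 3 ')': depth becomes 0
  Position 4 '(': depth becomes 1
  Position 5 ')': depth becomes 0
  Position 6 '(': depth becomes 1
  Position 7 '(': depth becomes 2
  Position 8 ')': depth becomes 1
  Position 9 '(': depth becomes 2
  Position 10 ')': depth becomes 1
  Position 11 ')': depth becomes 0
  Position 12 '(': depth becomes 1
  Position 13 '(': depth becomes 2
  Position 14 ')': depth becomes 1
  Position 15 '(': depth becomes 2
  Position 16 ')': depth becomes 1
  Position 17 '(': depth becomes 2
  Position 18 '(': depth becomes 3
  Position 19 ')': depth becomes 2
  Position 20 '(': depth becomes 3
  Position 21 ')': depth becomes 2
  Position 22 ')': depth becomes 1
  Position 23 ')': depth becomes 0
Maximum depth reached: 3

3


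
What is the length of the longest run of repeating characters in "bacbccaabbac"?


Input: "bacbccaabbac"
Scanning for longest run:
  Position 1 ('a'): new char, reset run to 1
  Position 2 ('c'): new char, reset run to 1
  Position 3 ('b'): new char, reset run to 1
  Position 4 ('c'): new char, reset run to 1
  Position 5 ('c'): continues run of 'c', length=2
  Position 6 ('a'): new char, reset run to 1
  Position 7 ('a'): continues run of 'a', length=2
  Position 8 ('b'): new char, reset run to 1
  Position 9 ('b'): continues run of 'b', length=2
  Position 10 ('a'): new char, reset run to 1
  Position 11 ('c'): new char, reset run to 1
Longest run: 'c' with length 2

2


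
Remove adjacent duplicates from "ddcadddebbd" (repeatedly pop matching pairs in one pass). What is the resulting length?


Input: ddcadddebbd
Stack-based adjacent duplicate removal:
  Read 'd': push. Stack: d
  Read 'd': matches stack top 'd' => pop. Stack: (empty)
  Read 'c': push. Stack: c
  Read 'a': push. Stack: ca
  Read 'd': push. Stack: cad
  Read 'd': matches stack top 'd' => pop. Stack: ca
  Read 'd': push. Stack: cad
  Read 'e': push. Stack: cade
  Read 'b': push. Stack: cadeb
  Read 'b': matches stack top 'b' => pop. Stack: cade
  Read 'd': push. Stack: caded
Final stack: "caded" (length 5)

5


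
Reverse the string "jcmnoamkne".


Input: jcmnoamkne
Reading characters right to left:
  Position 9: 'e'
  Position 8: 'n'
  Position 7: 'k'
  Position 6: 'm'
  Position 5: 'a'
  Position 4: 'o'
  Position 3: 'n'
  Position 2: 'm'
  Position 1: 'c'
  Position 0: 'j'
Reversed: enkmaonmcj

enkmaonmcj


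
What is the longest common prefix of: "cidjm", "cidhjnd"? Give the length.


Words: cidjm, cidhjnd
  Position 0: all 'c' => match
  Position 1: all 'i' => match
  Position 2: all 'd' => match
  Position 3: ('j', 'h') => mismatch, stop
LCP = "cid" (length 3)

3


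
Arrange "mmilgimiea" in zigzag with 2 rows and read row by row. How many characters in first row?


Zigzag "mmilgimiea" into 2 rows:
Placing characters:
  'm' => row 0
  'm' => row 1
  'i' => row 0
  'l' => row 1
  'g' => row 0
  'i' => row 1
  'm' => row 0
  'i' => row 1
  'e' => row 0
  'a' => row 1
Rows:
  Row 0: "migme"
  Row 1: "mliia"
First row length: 5

5


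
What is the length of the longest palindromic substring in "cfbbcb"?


Input: "cfbbcb"
Checking substrings for palindromes:
  [3:6] "bcb" (len 3) => palindrome
  [2:4] "bb" (len 2) => palindrome
Longest palindromic substring: "bcb" with length 3

3


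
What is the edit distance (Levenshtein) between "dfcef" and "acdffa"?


Computing edit distance: "dfcef" -> "acdffa"
DP table:
           a    c    d    f    f    a
      0    1    2    3    4    5    6
  d   1    1    2    2    3    4    5
  f   2    2    2    3    2    3    4
  c   3    3    2    3    3    3    4
  e   4    4    3    3    4    4    4
  f   5    5    4    4    3    4    5
Edit distance = dp[5][6] = 5

5


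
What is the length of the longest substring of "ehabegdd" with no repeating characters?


Input: "ehabegdd"
Sliding window (track last position of each char):
  Position 0 ('e'): window [0,0] length 1 -- new best
  Position 1 ('h'): window [0,1] length 2 -- new best
  Position 2 ('a'): window [0,2] length 3 -- new best
  Position 3 ('b'): window [0,3] length 4 -- new best
  Position 4 ('e'): repeat (last at 0), move window start to 1
  Position 4 ('e'): window [1,4] length 4
  Position 5 ('g'): window [1,5] length 5 -- new best
  Position 6 ('d'): window [1,6] length 6 -- new best
  Position 7 ('d'): repeat (last at 6), move window start to 7
  Position 7 ('d'): window [7,7] length 1
Longest substring with no repeats: "habegd" with length 6

6


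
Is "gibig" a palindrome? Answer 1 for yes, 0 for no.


Input: gibig
Reversed: gibig
  Compare pos 0 ('g') with pos 4 ('g'): match
  Compare pos 1 ('i') with pos 3 ('i'): match
Result: palindrome

1


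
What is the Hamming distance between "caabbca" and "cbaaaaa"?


Comparing "caabbca" and "cbaaaaa" position by position:
  Position 0: 'c' vs 'c' => same
  Position 1: 'a' vs 'b' => differ
  Position 2: 'a' vs 'a' => same
  Position 3: 'b' vs 'a' => differ
  Position 4: 'b' vs 'a' => differ
  Position 5: 'c' vs 'a' => differ
  Position 6: 'a' vs 'a' => same
Total differences (Hamming distance): 4

4


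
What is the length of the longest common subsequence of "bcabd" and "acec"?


LCS of "bcabd" and "acec"
DP table:
           a    c    e    c
      0    0    0    0    0
  b   0    0    0    0    0
  c   0    0    1    1    1
  a   0    1    1    1    1
  b   0    1    1    1    1
  d   0    1    1    1    1
LCS length = dp[5][4] = 1

1


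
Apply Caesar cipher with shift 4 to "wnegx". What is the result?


Caesar cipher: shift "wnegx" by 4
  'w' (pos 22) + 4 = pos 0 = 'a'
  'n' (pos 13) + 4 = pos 17 = 'r'
  'e' (pos 4) + 4 = pos 8 = 'i'
  'g' (pos 6) + 4 = pos 10 = 'k'
  'x' (pos 23) + 4 = pos 1 = 'b'
Result: arikb

arikb


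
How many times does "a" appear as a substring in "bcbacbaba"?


Searching for "a" in "bcbacbaba"
Scanning each position:
  Position 0: "b" => no
  Position 1: "c" => no
  Position 2: "b" => no
  Position 3: "a" => MATCH
  Position 4: "c" => no
  Position 5: "b" => no
  Position 6: "a" => MATCH
  Position 7: "b" => no
  Position 8: "a" => MATCH
Total occurrences: 3

3


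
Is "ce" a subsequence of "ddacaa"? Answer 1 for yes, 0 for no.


Check if "ce" is a subsequence of "ddacaa"
Greedy scan:
  Position 0 ('d'): no match needed
  Position 1 ('d'): no match needed
  Position 2 ('a'): no match needed
  Position 3 ('c'): matches sub[0] = 'c'
  Position 4 ('a'): no match needed
  Position 5 ('a'): no match needed
Only matched 1/2 characters => not a subsequence

0


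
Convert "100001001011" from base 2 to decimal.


Input: "100001001011" in base 2
Positional expansion:
  Digit '1' (value 1) x 2^11 = 2048
  Digit '0' (value 0) x 2^10 = 0
  Digit '0' (value 0) x 2^9 = 0
  Digit '0' (value 0) x 2^8 = 0
  Digit '0' (value 0) x 2^7 = 0
  Digit '1' (value 1) x 2^6 = 64
  Digit '0' (value 0) x 2^5 = 0
  Digit '0' (value 0) x 2^4 = 0
  Digit '1' (value 1) x 2^3 = 8
  Digit '0' (value 0) x 2^2 = 0
  Digit '1' (value 1) x 2^1 = 2
  Digit '1' (value 1) x 2^0 = 1
Sum = 2123

2123


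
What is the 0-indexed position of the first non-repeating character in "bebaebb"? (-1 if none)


Input: bebaebb
Character frequencies:
  'a': 1
  'b': 4
  'e': 2
Scanning left to right for freq == 1:
  Position 0 ('b'): freq=4, skip
  Position 1 ('e'): freq=2, skip
  Position 2 ('b'): freq=4, skip
  Position 3 ('a'): unique! => answer = 3

3


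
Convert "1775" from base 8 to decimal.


Input: "1775" in base 8
Positional expansion:
  Digit '1' (value 1) x 8^3 = 512
  Digit '7' (value 7) x 8^2 = 448
  Digit '7' (value 7) x 8^1 = 56
  Digit '5' (value 5) x 8^0 = 5
Sum = 1021

1021


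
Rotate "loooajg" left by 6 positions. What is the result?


Input: "loooajg", rotate left by 6
First 6 characters: "loooaj"
Remaining characters: "g"
Concatenate remaining + first: "g" + "loooaj" = "gloooaj"

gloooaj


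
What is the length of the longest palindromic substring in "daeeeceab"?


Input: "daeeeceab"
Checking substrings for palindromes:
  [2:5] "eee" (len 3) => palindrome
  [4:7] "ece" (len 3) => palindrome
  [2:4] "ee" (len 2) => palindrome
  [3:5] "ee" (len 2) => palindrome
Longest palindromic substring: "eee" with length 3

3


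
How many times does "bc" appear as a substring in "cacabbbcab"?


Searching for "bc" in "cacabbbcab"
Scanning each position:
  Position 0: "ca" => no
  Position 1: "ac" => no
  Position 2: "ca" => no
  Position 3: "ab" => no
  Position 4: "bb" => no
  Position 5: "bb" => no
  Position 6: "bc" => MATCH
  Position 7: "ca" => no
  Position 8: "ab" => no
Total occurrences: 1

1


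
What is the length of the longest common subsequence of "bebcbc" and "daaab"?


LCS of "bebcbc" and "daaab"
DP table:
           d    a    a    a    b
      0    0    0    0    0    0
  b   0    0    0    0    0    1
  e   0    0    0    0    0    1
  b   0    0    0    0    0    1
  c   0    0    0    0    0    1
  b   0    0    0    0    0    1
  c   0    0    0    0    0    1
LCS length = dp[6][5] = 1

1


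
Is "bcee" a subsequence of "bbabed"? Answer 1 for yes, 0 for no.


Check if "bcee" is a subsequence of "bbabed"
Greedy scan:
  Position 0 ('b'): matches sub[0] = 'b'
  Position 1 ('b'): no match needed
  Position 2 ('a'): no match needed
  Position 3 ('b'): no match needed
  Position 4 ('e'): no match needed
  Position 5 ('d'): no match needed
Only matched 1/4 characters => not a subsequence

0


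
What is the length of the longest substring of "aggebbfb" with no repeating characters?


Input: "aggebbfb"
Sliding window (track last position of each char):
  Position 0 ('a'): window [0,0] length 1 -- new best
  Position 1 ('g'): window [0,1] length 2 -- new best
  Position 2 ('g'): repeat (last at 1), move window start to 2
  Position 2 ('g'): window [2,2] length 1
  Position 3 ('e'): window [2,3] length 2
  Position 4 ('b'): window [2,4] length 3 -- new best
  Position 5 ('b'): repeat (last at 4), move window start to 5
  Position 5 ('b'): window [5,5] length 1
  Position 6 ('f'): window [5,6] length 2
  Position 7 ('b'): repeat (last at 5), move window start to 6
  Position 7 ('b'): window [6,7] length 2
Longest substring with no repeats: "geb" with length 3

3


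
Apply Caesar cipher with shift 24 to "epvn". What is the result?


Caesar cipher: shift "epvn" by 24
  'e' (pos 4) + 24 = pos 2 = 'c'
  'p' (pos 15) + 24 = pos 13 = 'n'
  'v' (pos 21) + 24 = pos 19 = 't'
  'n' (pos 13) + 24 = pos 11 = 'l'
Result: cntl

cntl


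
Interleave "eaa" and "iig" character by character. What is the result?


Interleaving "eaa" and "iig":
  Position 0: 'e' from first, 'i' from second => "ei"
  Position 1: 'a' from first, 'i' from second => "ai"
  Position 2: 'a' from first, 'g' from second => "ag"
Result: eiaiag

eiaiag


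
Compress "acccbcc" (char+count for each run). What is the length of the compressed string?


Input: acccbcc
Runs:
  'a' x 1 => "a1"
  'c' x 3 => "c3"
  'b' x 1 => "b1"
  'c' x 2 => "c2"
Compressed: "a1c3b1c2"
Compressed length: 8

8


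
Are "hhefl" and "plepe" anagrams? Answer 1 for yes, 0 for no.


Strings: "hhefl", "plepe"
Sorted first:  efhhl
Sorted second: eelpp
Differ at position 1: 'f' vs 'e' => not anagrams

0


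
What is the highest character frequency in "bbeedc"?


Input: bbeedc
Character counts:
  'b': 2
  'c': 1
  'd': 1
  'e': 2
Maximum frequency: 2

2


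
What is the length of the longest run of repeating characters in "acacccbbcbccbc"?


Input: "acacccbbcbccbc"
Scanning for longest run:
  Position 1 ('c'): new char, reset run to 1
  Position 2 ('a'): new char, reset run to 1
  Position 3 ('c'): new char, reset run to 1
  Position 4 ('c'): continues run of 'c', length=2
  Position 5 ('c'): continues run of 'c', length=3
  Position 6 ('b'): new char, reset run to 1
  Position 7 ('b'): continues run of 'b', length=2
  Position 8 ('c'): new char, reset run to 1
  Position 9 ('b'): new char, reset run to 1
  Position 10 ('c'): new char, reset run to 1
  Position 11 ('c'): continues run of 'c', length=2
  Position 12 ('b'): new char, reset run to 1
  Position 13 ('c'): new char, reset run to 1
Longest run: 'c' with length 3

3
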